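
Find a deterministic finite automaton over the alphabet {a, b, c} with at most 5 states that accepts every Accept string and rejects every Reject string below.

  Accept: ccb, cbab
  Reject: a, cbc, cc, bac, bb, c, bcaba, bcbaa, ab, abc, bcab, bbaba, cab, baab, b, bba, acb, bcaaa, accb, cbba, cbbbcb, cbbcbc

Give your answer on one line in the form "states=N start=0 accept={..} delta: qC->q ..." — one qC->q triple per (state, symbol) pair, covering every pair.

states=5 start=0 accept={4} delta: 0a->1 0b->0 0c->2 1a->0 1b->0 1c->0 2a->0 2b->3 2c->3 3a->3 3b->4 3c->0 4a->0 4b->0 4c->0

Fold the examples into a partial DFA from state 0: repeatedly fix the first undefined (state, symbol) met by the shortest-then-alphabetical prefix, trying targets in increasing order and rejecting any under which an Accept and a Reject string meet in one state with the same remainder; add a state when all current targets are rejected. Accepting states are where Accept strings end.
a: 0a undefined. 0a->0: no, ccb/accb meet in 0 with "ccb" left. Open state 1: 0a->1.
b: 0b undefined. 0b->0: ok.
c: 0c undefined. 0c->0: no, ccb/cbc meet in 0. 0c->1: no, ccb/acb meet in 1 with "cb" left. Open state 2: 0c->2.
ab: 1b undefined. 1b->0: ok.
ac: 1c undefined. 1c->0: ok.
ca: 2a undefined. 2a->0: ok.
cb: 2b undefined. 2b->0: no, cbab/bac meet in 0. 2b->1: no, cbab/baab meet in 1 with "ab" left. 2b->2: no, ccb/cbbbcb meet in 2 with "cb" left. Open state 3: 2b->3.
cc: 2c undefined. 2c->0: no, ccb/cc meet in 0. 2c->1: no, ccb/bac meet in 0. 2c->2: no, ccb/accb meet in 3. 2c->3: ok.
baa: 1a undefined. 1a->0: ok.
cba: 3a undefined. 3a->0: no, cbab/bac meet in 0. 3a->1: no, cbab/bac meet in 0. 3a->2: no, cbab/cc meet in 3. 3a->3: ok.
cbb: 3b undefined. 3b->0: no, ccb/bac meet in 0. 3b->1: no, ccb/a meet in 1. 3b->2: no, ccb/c meet in 2. 3b->3: no, ccb/cc meet in 3. Open state 4: 3b->4.
cbc: 3c undefined. 3c->0: ok.
cbba: 4a undefined. 4a->0: ok.
cbbb: 4b undefined. 4b->0: ok.
cbbc: 4c undefined. 4c->0: ok.
All examples now run through 5 states with every (state, symbol) defined. Accept strings end in {4}, Reject strings end in {0,1,2,3}; accept={4}.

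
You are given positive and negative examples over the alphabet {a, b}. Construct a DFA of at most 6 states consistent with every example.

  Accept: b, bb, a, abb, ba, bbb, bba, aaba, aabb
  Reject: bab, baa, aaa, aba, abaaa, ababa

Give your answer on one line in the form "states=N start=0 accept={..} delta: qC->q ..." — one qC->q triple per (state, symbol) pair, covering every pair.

State merging on the prefix tree: take the shortest (then alphabetical) example prefix whose next move is undefined and point that move at state 0, else 1, else 2, ...; a target is out if some Accept/Reject pair would then sit in one state with the same input left (inseparable). If every existing state is out, open a new one.
a: 0a undefined. 0a->0: no, a/aaa meet in 0. Open state 1: 0a->1.
b: 0b undefined. 0b->0: ok.
aa: 1a undefined. 1a->0: no, b/baa meet in 0. 1a->1: no, a/baa meet in 1. Open state 2: 1a->2.
ab: 1b undefined. 1b->0: no, b/bab meet in 0. 1b->1: no, a/bab meet in 1. 1b->2: ok.
aaa: 2a undefined. 2a->0: no, b/aaa meet in 0. 2a->1: no, a/aaa meet in 1. 2a->2: no, aaba/ababa meet in 2 with "ba" left. Open state 3: 2a->3.
aab: 2b undefined. 2b->0: ok.
abaa: 3a undefined. 3a->0: no, a/abaaa meet in 1. 3a->1: ok.
abab: 3b undefined. 3b->0: no, a/ababa meet in 1. 3b->1: ok.
All examples now run through 4 states with every (state, symbol) defined. Accept strings end in {0,1}, Reject strings end in {2,3}; accept={0,1}.

states=4 start=0 accept={0,1} delta: 0a->1 0b->0 1a->2 1b->2 2a->3 2b->0 3a->1 3b->1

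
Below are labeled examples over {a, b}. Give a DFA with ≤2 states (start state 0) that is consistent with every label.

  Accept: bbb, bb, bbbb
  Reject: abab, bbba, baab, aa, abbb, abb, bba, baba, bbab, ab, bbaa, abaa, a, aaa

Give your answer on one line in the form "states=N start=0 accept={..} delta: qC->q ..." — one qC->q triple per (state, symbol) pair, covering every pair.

Fold the examples into a partial DFA from state 0: repeatedly fix the first undefined (state, symbol) met by the shortest-then-alphabetical prefix, trying targets in increasing order and rejecting any under which an Accept and a Reject string meet in one state with the same remainder; add a state when all current targets are rejected. Accepting states are where Accept strings end.
a: 0a undefined. 0a->0: no, bbb/abbb meet in 0 with "bbb" left. Open state 1: 0a->1.
b: 0b undefined. 0b->0: ok.
aa: 1a undefined. 1a->0: no, bbb/baab meet in 0. 1a->1: ok.
ab: 1b undefined. 1b->0: no, bbb/abab meet in 0. 1b->1: ok.
All examples now run through 2 states with every (state, symbol) defined. Accept strings end in {0}, Reject strings end in {1}; accept={0}.

states=2 start=0 accept={0} delta: 0a->1 0b->0 1a->1 1b->1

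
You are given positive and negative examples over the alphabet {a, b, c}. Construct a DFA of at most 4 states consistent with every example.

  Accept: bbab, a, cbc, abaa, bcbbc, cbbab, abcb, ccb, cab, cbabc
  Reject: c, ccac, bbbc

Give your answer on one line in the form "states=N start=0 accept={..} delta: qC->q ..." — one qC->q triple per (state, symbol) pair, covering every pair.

states=3 start=0 accept={0,2} delta: 0a->0 0b->0 0c->1 1a->0 1b->2 1c->0 2a->1 2b->1 2c->0

State merging on the prefix tree: take the shortest (then alphabetical) example prefix whose next move is undefined and point that move at state 0, else 1, else 2, ...; a target is out if some Accept/Reject pair would then sit in one state with the same input left (inseparable). If every existing state is out, open a new one.
a: 0a undefined. 0a->0: ok.
b: 0b undefined. 0b->0: ok.
c: 0c undefined. 0c->0: no, bbab/c meet in 0. Open state 1: 0c->1.
ca: 1a undefined. 1a->0: ok.
cb: 1b undefined. 1b->0: no, cbc/c meet in 1. 1b->1: no, abcb/c meet in 1. Open state 2: 1b->2.
cc: 1c undefined. 1c->0: ok.
cba: 2a undefined. 2a->0: no, cbabc/c meet in 1. 2a->1: ok.
cbb: 2b undefined. 2b->0: no, bcbbc/c meet in 1. 2b->1: ok.
cbc: 2c undefined. 2c->0: ok.
All examples now run through 3 states with every (state, symbol) defined. Accept strings end in {0,2}, Reject strings end in {1}; accept={0,2}.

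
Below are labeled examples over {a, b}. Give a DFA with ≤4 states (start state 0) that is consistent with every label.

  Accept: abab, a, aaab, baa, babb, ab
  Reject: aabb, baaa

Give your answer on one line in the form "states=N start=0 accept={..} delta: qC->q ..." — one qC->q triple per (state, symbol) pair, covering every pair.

states=3 start=0 accept={0,1} delta: 0a->0 0b->1 1a->2 1b->2 2a->1 2b->0

State merging on the prefix tree: take the shortest (then alphabetical) example prefix whose next move is undefined and point that move at state 0, else 1, else 2, ...; a target is out if some Accept/Reject pair would then sit in one state with the same input left (inseparable). If every existing state is out, open a new one.
a: 0a undefined. 0a->0: ok.
b: 0b undefined. 0b->0: no, abab/aabb meet in 0. Open state 1: 0b->1.
ba: 1a undefined. 1a->0: no, a/baaa meet in 0. 1a->1: no, abab/aabb meet in 1 with "b" left. Open state 2: 1a->2.
baa: 2a undefined. 2a->0: no, a/baaa meet in 0. 2a->1: ok.
bab: 2b undefined. 2b->0: ok.
aabb: 1b undefined. 1b->0: no, abab/aabb meet in 0. 1b->1: no, aaab/aabb meet in 1. 1b->2: ok.
All examples now run through 3 states with every (state, symbol) defined. Accept strings end in {0,1}, Reject strings end in {2}; accept={0,1}.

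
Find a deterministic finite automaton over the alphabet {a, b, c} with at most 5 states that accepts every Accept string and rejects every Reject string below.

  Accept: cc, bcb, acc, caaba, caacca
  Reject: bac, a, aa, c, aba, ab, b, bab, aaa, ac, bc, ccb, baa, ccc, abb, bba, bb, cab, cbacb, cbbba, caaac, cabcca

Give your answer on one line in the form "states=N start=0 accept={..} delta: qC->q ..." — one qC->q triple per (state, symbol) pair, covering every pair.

State merging on the prefix tree: take the shortest (then alphabetical) example prefix whose next move is undefined and point that move at state 0, else 1, else 2, ...; a target is out if some Accept/Reject pair would then sit in one state with the same input left (inseparable). If every existing state is out, open a new one.
a: 0a undefined. 0a->0: ok.
b: 0b undefined. 0b->0: ok.
c: 0c undefined. 0c->0: no, cc/bac meet in 0. Open state 1: 0c->1.
ca: 1a undefined. 1a->0: no, caaba/a meet in 0. 1a->1: no, cc/caaac meet in 1 with "c" left. Open state 2: 1a->2.
cb: 1b undefined. 1b->0: no, bcb/a meet in 0. 1b->1: no, bcb/bac meet in 1. 1b->2: ok.
cc: 1c undefined. 1c->0: no, cc/a meet in 0. 1c->1: no, cc/bac meet in 1. 1c->2: ok.
caa: 2a undefined. 2a->0: no, cc/cbacb meet in 2. 2a->1: no, caaba/bac meet in 1. 2a->2: ok.
cab: 2b undefined. 2b->0: no, cc/cabcca meet in 2. 2b->1: no, cc/cbbba meet in 2. 2b->2: no, cc/ccb meet in 2. Open state 3: 2b->3.
ccc: 2c undefined. 2c->0: ok.
cabc: 3c undefined. 3c->0: no, cc/cabcca meet in 2. 3c->1: no, cc/cabcca meet in 2. 3c->2: ok.
cbbb: 3b undefined. 3b->0: ok.
caaba: 3a undefined. 3a->0: no, caaba/a meet in 0. 3a->1: no, caaba/bac meet in 1. 3a->2: ok.
All examples now run through 4 states with every (state, symbol) defined. Accept strings end in {2}, Reject strings end in {0,1,3}; accept={2}.

states=4 start=0 accept={2} delta: 0a->0 0b->0 0c->1 1a->2 1b->2 1c->2 2a->2 2b->3 2c->0 3a->2 3b->0 3c->2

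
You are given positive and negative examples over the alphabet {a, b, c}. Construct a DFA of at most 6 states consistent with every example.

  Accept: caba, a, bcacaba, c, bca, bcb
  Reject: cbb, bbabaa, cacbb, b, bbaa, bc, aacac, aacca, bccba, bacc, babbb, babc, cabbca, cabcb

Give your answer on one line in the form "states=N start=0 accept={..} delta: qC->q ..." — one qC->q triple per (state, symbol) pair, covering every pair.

Grow the machine one transition at a time. Run the examples from 0; the earliest place one falls off (shortest prefix, ties alphabetical) gets sent to the lowest-numbered state that keeps every Accept/Reject pair distinguishable — a pair clashes when both reach the same state with identical unread suffix — and to a fresh state only if none does.
a: 0a undefined. 0a->0: ok.
b: 0b undefined. 0b->0: no, a/bbabaa meet in 0. Open state 1: 0b->1.
c: 0c undefined. 0c->0: no, a/aacac meet in 0. 0c->1: no, c/b meet in 1. Open state 2: 0c->2.
ba: 1a undefined. 1a->0: ok.
bb: 1b undefined. 1b->0: no, a/bbabaa meet in 0. 1b->1: no, a/bbabaa meet in 0. 1b->2: ok.
bc: 1c undefined. 1c->0: no, a/bc meet in 0. 1c->1: ok.
ca: 2a undefined. 2a->0: no, caba/bbabaa meet in 0. 2a->1: no, caba/b meet in 1. 2a->2: no, c/bbaa meet in 2. Open state 3: 2a->3.
cb: 2b undefined. 2b->0: no, a/babbb meet in 0. 2b->1: no, c/cbb meet in 2. 2b->2: no, c/cbb meet in 2. 2b->3: ok.
cab: 3b undefined. 3b->0: no, caba/cbb meet in 0. 3b->1: no, caba/bbabaa meet in 0. 3b->2: no, caba/bccba meet in 3. 3b->3: no, caba/bbaa meet in 3 with "a" left. Open state 4: 3b->4.
cac: 3c undefined. 3c->0: no, a/aacac meet in 0. 3c->1: ok.
aacc: 2c undefined. 2c->0: no, a/aacca meet in 0. 2c->1: no, a/aacca meet in 0. 2c->2: no, c/bacc meet in 2. 2c->3: ok.
bbaa: 3a undefined. 3a->0: no, a/bbaa meet in 0. 3a->1: ok.
caba: 4a undefined. 4a->0: no, caba/bbabaa meet in 0. 4a->1: no, caba/b meet in 1. 4a->2: ok.
cabb: 4b undefined. 4b->0: ok.
cabc: 4c undefined. 4c->0: ok.
All examples now run through 5 states with every (state, symbol) defined. Accept strings end in {0,2}, Reject strings end in {1,3,4}; accept={0,2}.

states=5 start=0 accept={0,2} delta: 0a->0 0b->1 0c->2 1a->0 1b->2 1c->1 2a->3 2b->3 2c->3 3a->1 3b->4 3c->1 4a->2 4b->0 4c->0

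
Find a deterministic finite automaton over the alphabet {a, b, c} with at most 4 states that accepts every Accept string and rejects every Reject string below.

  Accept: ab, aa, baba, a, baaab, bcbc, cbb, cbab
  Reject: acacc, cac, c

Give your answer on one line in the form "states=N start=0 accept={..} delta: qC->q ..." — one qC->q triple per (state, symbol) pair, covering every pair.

states=3 start=0 accept={0} delta: 0a->0 0b->0 0c->1 1a->0 1b->2 1c->1 2a->0 2b->0 2c->0

Grow the machine one transition at a time. Run the examples from 0; the earliest place one falls off (shortest prefix, ties alphabetical) gets sent to the lowest-numbered state that keeps every Accept/Reject pair distinguishable — a pair clashes when both reach the same state with identical unread suffix — and to a fresh state only if none does.
a: 0a undefined. 0a->0: ok.
b: 0b undefined. 0b->0: ok.
c: 0c undefined. 0c->0: no, ab/acacc meet in 0. Open state 1: 0c->1.
ca: 1a undefined. 1a->0: ok.
cb: 1b undefined. 1b->0: no, bcbc/cac meet in 1. 1b->1: no, bcbc/acacc meet in 1 with "c" left. Open state 2: 1b->2.
cba: 2a undefined. 2a->0: ok.
cbb: 2b undefined. 2b->0: ok.
bcbc: 2c undefined. 2c->0: ok.
acacc: 1c undefined. 1c->0: no, ab/acacc meet in 0. 1c->1: ok.
All examples now run through 3 states with every (state, symbol) defined. Accept strings end in {0}, Reject strings end in {1}; accept={0}.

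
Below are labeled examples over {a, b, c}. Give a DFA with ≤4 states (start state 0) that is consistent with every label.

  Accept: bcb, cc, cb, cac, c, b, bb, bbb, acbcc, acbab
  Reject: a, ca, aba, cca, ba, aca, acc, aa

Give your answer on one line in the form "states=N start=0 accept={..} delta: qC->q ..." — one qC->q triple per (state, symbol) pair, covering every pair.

Grow the machine one transition at a time. Run the examples from 0; the earliest place one falls off (shortest prefix, ties alphabetical) gets sent to the lowest-numbered state that keeps every Accept/Reject pair distinguishable — a pair clashes when both reach the same state with identical unread suffix — and to a fresh state only if none does.
a: 0a undefined. 0a->0: no, cc/acc meet in 0 with "cc" left. Open state 1: 0a->1.
b: 0b undefined. 0b->0: ok.
c: 0c undefined. 0c->0: ok.
aa: 1a undefined. 1a->0: no, bcb/aa meet in 0. 1a->1: ok.
ab: 1b undefined. 1b->0: ok.
ac: 1c undefined. 1c->0: no, bcb/acc meet in 0. 1c->1: no, cac/a meet in 1. Open state 2: 1c->2.
aca: 2a undefined. 2a->0: no, bcb/aca meet in 0. 2a->1: ok.
acb: 2b undefined. 2b->0: ok.
acc: 2c undefined. 2c->0: no, bcb/acc meet in 0. 2c->1: ok.
All examples now run through 3 states with every (state, symbol) defined. Accept strings end in {0,2}, Reject strings end in {1}; accept={0,2}.

states=3 start=0 accept={0,2} delta: 0a->1 0b->0 0c->0 1a->1 1b->0 1c->2 2a->1 2b->0 2c->1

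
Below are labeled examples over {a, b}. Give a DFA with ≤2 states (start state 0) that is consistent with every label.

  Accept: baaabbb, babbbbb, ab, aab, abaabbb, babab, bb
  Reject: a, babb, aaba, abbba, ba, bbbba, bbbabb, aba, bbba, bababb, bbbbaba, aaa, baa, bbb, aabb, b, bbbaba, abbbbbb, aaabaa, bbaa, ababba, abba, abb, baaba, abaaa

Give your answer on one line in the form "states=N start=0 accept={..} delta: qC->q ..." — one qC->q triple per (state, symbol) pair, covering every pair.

states=2 start=0 accept={0} delta: 0a->1 0b->1 1a->1 1b->0

State merging on the prefix tree: take the shortest (then alphabetical) example prefix whose next move is undefined and point that move at state 0, else 1, else 2, ...; a target is out if some Accept/Reject pair would then sit in one state with the same input left (inseparable). If every existing state is out, open a new one.
a: 0a undefined. 0a->0: no, ab/b meet in 0 with "b" left. Open state 1: 0a->1.
b: 0b undefined. 0b->0: no, bb/bbb meet in 0. 0b->1: ok.
aa: 1a undefined. 1a->0: no, baaabbb/bbb meet in 1 with "bb" left. 1a->1: ok.
ab: 1b undefined. 1b->0: ok.
All examples now run through 2 states with every (state, symbol) defined. Accept strings end in {0}, Reject strings end in {1}; accept={0}.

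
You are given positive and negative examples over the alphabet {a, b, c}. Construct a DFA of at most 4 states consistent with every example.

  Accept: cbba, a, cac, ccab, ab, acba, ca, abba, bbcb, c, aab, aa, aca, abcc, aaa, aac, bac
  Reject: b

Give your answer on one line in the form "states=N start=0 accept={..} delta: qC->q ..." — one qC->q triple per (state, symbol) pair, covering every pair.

states=2 start=0 accept={1} delta: 0a->1 0b->0 0c->1 1a->1 1b->1 1c->1

Fold the examples into a partial DFA from state 0: repeatedly fix the first undefined (state, symbol) met by the shortest-then-alphabetical prefix, trying targets in increasing order and rejecting any under which an Accept and a Reject string meet in one state with the same remainder; add a state when all current targets are rejected. Accepting states are where Accept strings end.
a: 0a undefined. 0a->0: no, ab/b meet in 0 with "b" left. Open state 1: 0a->1.
b: 0b undefined. 0b->0: ok.
c: 0c undefined. 0c->0: no, bbcb/b meet in 0. 0c->1: ok.
aa: 1a undefined. 1a->0: no, ca/b meet in 0. 1a->1: ok.
ab: 1b undefined. 1b->0: no, ab/b meet in 0. 1b->1: ok.
ac: 1c undefined. 1c->0: no, cac/b meet in 0. 1c->1: ok.
All examples now run through 2 states with every (state, symbol) defined. Accept strings end in {1}, Reject strings end in {0}; accept={1}.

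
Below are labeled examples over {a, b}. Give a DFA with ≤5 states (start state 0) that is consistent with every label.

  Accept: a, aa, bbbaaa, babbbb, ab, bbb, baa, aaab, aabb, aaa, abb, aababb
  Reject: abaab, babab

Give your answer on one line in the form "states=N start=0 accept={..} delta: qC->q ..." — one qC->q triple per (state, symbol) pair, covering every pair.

Fold the examples into a partial DFA from state 0: repeatedly fix the first undefined (state, symbol) met by the shortest-then-alphabetical prefix, trying targets in increasing order and rejecting any under which an Accept and a Reject string meet in one state with the same remainder; add a state when all current targets are rejected. Accepting states are where Accept strings end.
a: 0a undefined. 0a->0: ok.
b: 0b undefined. 0b->0: no, a/abaab meet in 0. Open state 1: 0b->1.
ba: 1a undefined. 1a->0: no, ab/abaab meet in 1. 1a->1: no, aabb/abaab meet in 1 with "b" left. Open state 2: 1a->2.
bb: 1b undefined. 1b->0: ok.
baa: 2a undefined. 2a->0: no, ab/abaab meet in 1. 2a->1: no, a/abaab meet in 0. 2a->2: ok.
bab: 2b undefined. 2b->0: no, a/abaab meet in 0. 2b->1: no, ab/abaab meet in 1. 2b->2: no, bbbaaa/abaab meet in 2. Open state 3: 2b->3.
baba: 3a undefined. 3a->0: no, ab/babab meet in 1. 3a->1: no, a/babab meet in 0. 3a->2: ok.
babb: 3b undefined. 3b->0: ok.
All examples now run through 4 states with every (state, symbol) defined. Accept strings end in {0,1,2}, Reject strings end in {3}; accept={0,1,2}.

states=4 start=0 accept={0,1,2} delta: 0a->0 0b->1 1a->2 1b->0 2a->2 2b->3 3a->2 3b->0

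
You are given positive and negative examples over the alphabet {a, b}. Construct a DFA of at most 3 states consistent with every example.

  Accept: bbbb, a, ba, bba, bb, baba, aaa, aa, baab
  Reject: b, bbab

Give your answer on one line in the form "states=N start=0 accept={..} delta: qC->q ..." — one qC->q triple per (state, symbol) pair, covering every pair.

Grow the machine one transition at a time. Run the examples from 0; the earliest place one falls off (shortest prefix, ties alphabetical) gets sent to the lowest-numbered state that keeps every Accept/Reject pair distinguishable — a pair clashes when both reach the same state with identical unread suffix — and to a fresh state only if none does.
a: 0a undefined. 0a->0: ok.
b: 0b undefined. 0b->0: no, bbbb/b meet in 0. Open state 1: 0b->1.
ba: 1a undefined. 1a->0: no, baab/b meet in 1. 1a->1: no, ba/b meet in 1. Open state 2: 1a->2.
bb: 1b undefined. 1b->0: ok.
baa: 2a undefined. 2a->0: no, baab/b meet in 1. 2a->1: ok.
bab: 2b undefined. 2b->0: ok.
All examples now run through 3 states with every (state, symbol) defined. Accept strings end in {0,2}, Reject strings end in {1}; accept={0,2}.

states=3 start=0 accept={0,2} delta: 0a->0 0b->1 1a->2 1b->0 2a->1 2b->0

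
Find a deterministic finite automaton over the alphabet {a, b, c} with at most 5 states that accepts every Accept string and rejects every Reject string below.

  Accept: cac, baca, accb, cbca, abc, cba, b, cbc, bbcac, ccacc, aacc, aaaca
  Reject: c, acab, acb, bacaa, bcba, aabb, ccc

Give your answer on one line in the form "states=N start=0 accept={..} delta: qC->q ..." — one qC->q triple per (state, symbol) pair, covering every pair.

states=4 start=0 accept={1,3} delta: 0a->0 0b->1 0c->2 1a->0 1b->0 1c->1 2a->1 2b->2 2c->3 3a->1 3b->1 3c->0

Grow the machine one transition at a time. Run the examples from 0; the earliest place one falls off (shortest prefix, ties alphabetical) gets sent to the lowest-numbered state that keeps every Accept/Reject pair distinguishable — a pair clashes when both reach the same state with identical unread suffix — and to a fresh state only if none does.
a: 0a undefined. 0a->0: ok.
b: 0b undefined. 0b->0: no, abc/c meet in 0 with "c" left. Open state 1: 0b->1.
c: 0c undefined. 0c->0: no, cac/c meet in 0. 0c->1: no, b/c meet in 1. Open state 2: 0c->2.
ba: 1a undefined. 1a->0: ok.
bb: 1b undefined. 1b->0: ok.
bc: 1c undefined. 1c->0: no, abc/bcba meet in 0. 1c->1: ok.
ca: 2a undefined. 2a->0: no, cac/c meet in 2. 2a->1: ok.
cb: 2b undefined. 2b->0: no, cba/acab meet in 0. 2b->1: no, cac/acb meet in 1. 2b->2: ok.
cc: 2c undefined. 2c->0: no, cbca/acab meet in 0. 2c->1: no, cac/ccc meet in 1. 2c->2: no, accb/c meet in 2. Open state 3: 2c->3.
cca: 3a undefined. 3a->0: no, cbca/acab meet in 0. 3a->1: ok.
ccc: 3c undefined. 3c->0: ok.
accb: 3b undefined. 3b->0: no, accb/acab meet in 0. 3b->1: ok.
All examples now run through 4 states with every (state, symbol) defined. Accept strings end in {1,3}, Reject strings end in {0,2}; accept={1,3}.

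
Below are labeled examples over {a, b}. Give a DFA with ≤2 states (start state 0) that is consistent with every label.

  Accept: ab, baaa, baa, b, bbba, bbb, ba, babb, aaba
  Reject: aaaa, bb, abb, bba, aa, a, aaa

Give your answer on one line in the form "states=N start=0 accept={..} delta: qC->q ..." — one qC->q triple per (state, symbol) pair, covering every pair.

states=2 start=0 accept={1} delta: 0a->0 0b->1 1a->1 1b->0

Fold the examples into a partial DFA from state 0: repeatedly fix the first undefined (state, symbol) met by the shortest-then-alphabetical prefix, trying targets in increasing order and rejecting any under which an Accept and a Reject string meet in one state with the same remainder; add a state when all current targets are rejected. Accepting states are where Accept strings end.
a: 0a undefined. 0a->0: ok.
b: 0b undefined. 0b->0: no, ab/aaaa meet in 0. Open state 1: 0b->1.
ba: 1a undefined. 1a->0: no, baaa/aaaa meet in 0. 1a->1: ok.
bb: 1b undefined. 1b->0: ok.
All examples now run through 2 states with every (state, symbol) defined. Accept strings end in {1}, Reject strings end in {0}; accept={1}.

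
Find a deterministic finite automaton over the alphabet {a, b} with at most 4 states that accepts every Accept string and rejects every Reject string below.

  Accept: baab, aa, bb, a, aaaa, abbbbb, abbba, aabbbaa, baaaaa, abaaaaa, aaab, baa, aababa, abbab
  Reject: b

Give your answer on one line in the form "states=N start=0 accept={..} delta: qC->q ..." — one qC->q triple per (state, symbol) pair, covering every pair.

states=4 start=0 accept={0,1} delta: 0a->1 0b->2 1a->0 1b->0 2a->3 2b->0 3a->1 3b->0

Grow the machine one transition at a time. Run the examples from 0; the earliest place one falls off (shortest prefix, ties alphabetical) gets sent to the lowest-numbered state that keeps every Accept/Reject pair distinguishable — a pair clashes when both reach the same state with identical unread suffix — and to a fresh state only if none does.
a: 0a undefined. 0a->0: no, aaab/b meet in 0 with "b" left. Open state 1: 0a->1.
b: 0b undefined. 0b->0: no, bb/b meet in 0. 0b->1: no, a/b meet in 1. Open state 2: 0b->2.
aa: 1a undefined. 1a->0: ok.
ab: 1b undefined. 1b->0: ok.
ba: 2a undefined. 2a->0: no, abbab/b meet in 2. 2a->1: no, baab/b meet in 2. 2a->2: no, baaaaa/b meet in 2. Open state 3: 2a->3.
bb: 2b undefined. 2b->0: ok.
baa: 3a undefined. 3a->0: no, baab/b meet in 2. 3a->1: ok.
aabab: 3b undefined. 3b->0: ok.
All examples now run through 4 states with every (state, symbol) defined. Accept strings end in {0,1}, Reject strings end in {2}; accept={0,1}.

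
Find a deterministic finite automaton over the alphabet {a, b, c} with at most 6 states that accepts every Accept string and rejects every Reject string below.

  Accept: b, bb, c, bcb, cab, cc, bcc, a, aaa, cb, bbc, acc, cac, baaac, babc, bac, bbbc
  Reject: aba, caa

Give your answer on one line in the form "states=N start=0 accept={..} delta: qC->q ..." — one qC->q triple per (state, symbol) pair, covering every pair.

states=3 start=0 accept={0,1} delta: 0a->0 0b->1 0c->1 1a->2 1b->0 1c->0 2a->2 2b->0 2c->0

State merging on the prefix tree: take the shortest (then alphabetical) example prefix whose next move is undefined and point that move at state 0, else 1, else 2, ...; a target is out if some Accept/Reject pair would then sit in one state with the same input left (inseparable). If every existing state is out, open a new one.
a: 0a undefined. 0a->0: ok.
b: 0b undefined. 0b->0: no, b/aba meet in 0. Open state 1: 0b->1.
c: 0c undefined. 0c->0: no, c/caa meet in 0. 0c->1: ok.
ba: 1a undefined. 1a->0: no, a/aba meet in 0. 1a->1: no, b/aba meet in 1. Open state 2: 1a->2.
bb: 1b undefined. 1b->0: ok.
bc: 1c undefined. 1c->0: ok.
baa: 2a undefined. 2a->0: no, bb/caa meet in 0. 2a->1: no, b/caa meet in 1. 2a->2: ok.
bab: 2b undefined. 2b->0: ok.
bac: 2c undefined. 2c->0: ok.
All examples now run through 3 states with every (state, symbol) defined. Accept strings end in {0,1}, Reject strings end in {2}; accept={0,1}.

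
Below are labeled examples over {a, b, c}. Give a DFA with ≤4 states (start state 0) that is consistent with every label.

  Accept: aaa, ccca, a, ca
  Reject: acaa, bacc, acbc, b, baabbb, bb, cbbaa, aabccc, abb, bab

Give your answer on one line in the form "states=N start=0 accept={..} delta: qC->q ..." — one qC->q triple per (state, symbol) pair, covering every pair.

Fold the examples into a partial DFA from state 0: repeatedly fix the first undefined (state, symbol) met by the shortest-then-alphabetical prefix, trying targets in increasing order and rejecting any under which an Accept and a Reject string meet in one state with the same remainder; add a state when all current targets are rejected. Accepting states are where Accept strings end.
a: 0a undefined. 0a->0: ok.
b: 0b undefined. 0b->0: no, aaa/b meet in 0. Open state 1: 0b->1.
c: 0c undefined. 0c->0: no, aaa/acaa meet in 0. 0c->1: ok.
ba: 1a undefined. 1a->0: no, aaa/acaa meet in 0. 1a->1: no, ca/acaa meet in 1. Open state 2: 1a->2.
bb: 1b undefined. 1b->0: no, aaa/bb meet in 0. 1b->1: ok.
cc: 1c undefined. 1c->0: no, aaa/acbc meet in 0. 1c->1: ok.
baa: 2a undefined. 2a->0: no, aaa/acaa meet in 0. 2a->1: ok.
bab: 2b undefined. 2b->0: no, aaa/bab meet in 0. 2b->1: ok.
bac: 2c undefined. 2c->0: ok.
All examples now run through 3 states with every (state, symbol) defined. Accept strings end in {0,2}, Reject strings end in {1}; accept={0,2}.

states=3 start=0 accept={0,2} delta: 0a->0 0b->1 0c->1 1a->2 1b->1 1c->1 2a->1 2b->1 2c->0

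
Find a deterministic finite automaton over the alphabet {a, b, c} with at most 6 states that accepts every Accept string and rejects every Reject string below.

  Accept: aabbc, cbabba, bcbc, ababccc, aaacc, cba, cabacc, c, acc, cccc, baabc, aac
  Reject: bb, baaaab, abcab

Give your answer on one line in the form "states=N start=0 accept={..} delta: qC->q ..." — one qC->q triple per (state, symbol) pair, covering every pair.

Fold the examples into a partial DFA from state 0: repeatedly fix the first undefined (state, symbol) met by the shortest-then-alphabetical prefix, trying targets in increasing order and rejecting any under which an Accept and a Reject string meet in one state with the same remainder; add a state when all current targets are rejected. Accepting states are where Accept strings end.
a: 0a undefined. 0a->0: ok.
b: 0b undefined. 0b->0: ok.
c: 0c undefined. 0c->0: no, aabbc/bb meet in 0. Open state 1: 0c->1.
ca: 1a undefined. 1a->0: ok.
cb: 1b undefined. 1b->0: no, cbabba/bb meet in 0. 1b->1: no, cbabba/bb meet in 0. Open state 2: 1b->2.
cc: 1c undefined. 1c->0: no, aaacc/bb meet in 0. 1c->1: ok.
cba: 2a undefined. 2a->0: no, cbabba/bb meet in 0. 2a->1: ok.
bcbc: 2c undefined. 2c->0: no, bcbc/bb meet in 0. 2c->1: ok.
cbabb: 2b undefined. 2b->0: no, cbabba/bb meet in 0. 2b->1: no, cbabba/bb meet in 0. 2b->2: ok.
All examples now run through 3 states with every (state, symbol) defined. Accept strings end in {1}, Reject strings end in {0}; accept={1}.

states=3 start=0 accept={1} delta: 0a->0 0b->0 0c->1 1a->0 1b->2 1c->1 2a->1 2b->2 2c->1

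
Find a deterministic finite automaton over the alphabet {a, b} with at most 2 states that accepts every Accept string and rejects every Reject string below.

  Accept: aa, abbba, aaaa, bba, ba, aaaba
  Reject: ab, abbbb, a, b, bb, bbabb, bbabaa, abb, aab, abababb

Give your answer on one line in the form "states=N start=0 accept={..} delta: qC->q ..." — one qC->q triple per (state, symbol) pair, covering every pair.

Grow the machine one transition at a time. Run the examples from 0; the earliest place one falls off (shortest prefix, ties alphabetical) gets sent to the lowest-numbered state that keeps every Accept/Reject pair distinguishable — a pair clashes when both reach the same state with identical unread suffix — and to a fresh state only if none does.
a: 0a undefined. 0a->0: no, aa/a meet in 0. Open state 1: 0a->1.
b: 0b undefined. 0b->0: no, bba/a meet in 1. 0b->1: ok.
aa: 1a undefined. 1a->0: ok.
ab: 1b undefined. 1b->0: no, aa/ab meet in 0. 1b->1: ok.
All examples now run through 2 states with every (state, symbol) defined. Accept strings end in {0}, Reject strings end in {1}; accept={0}.

states=2 start=0 accept={0} delta: 0a->1 0b->1 1a->0 1b->1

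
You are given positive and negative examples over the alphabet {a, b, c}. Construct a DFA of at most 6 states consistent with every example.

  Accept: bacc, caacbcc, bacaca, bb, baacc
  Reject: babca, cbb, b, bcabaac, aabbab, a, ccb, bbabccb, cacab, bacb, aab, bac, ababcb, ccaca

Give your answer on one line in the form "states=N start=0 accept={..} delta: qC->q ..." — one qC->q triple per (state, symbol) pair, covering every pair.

states=5 start=0 accept={2,4} delta: 0a->0 0b->1 0c->1 1a->2 1b->2 1c->2 2a->2 2b->3 2c->3 3a->0 3b->0 3c->4 4a->0 4b->0 4c->0

State merging on the prefix tree: take the shortest (then alphabetical) example prefix whose next move is undefined and point that move at state 0, else 1, else 2, ...; a target is out if some Accept/Reject pair would then sit in one state with the same input left (inseparable). If every existing state is out, open a new one.
a: 0a undefined. 0a->0: ok.
b: 0b undefined. 0b->0: no, bb/b meet in 0. Open state 1: 0b->1.
c: 0c undefined. 0c->0: no, bb/cbb meet in 1 with "b" left. 0c->1: ok.
ba: 1a undefined. 1a->0: no, bacaca/a meet in 0. 1a->1: no, bacaca/ccaca meet in 1 with "caca" left. Open state 2: 1a->2.
bb: 1b undefined. 1b->0: no, bb/a meet in 0. 1b->1: no, bb/cbb meet in 1. 1b->2: ok.
bc: 1c undefined. 1c->0: no, bb/ccaca meet in 2. 1c->1: no, bb/ccb meet in 2. 1c->2: ok.
baa: 2a undefined. 2a->0: no, bb/ccaca meet in 2. 2a->1: no, bb/aabbab meet in 2. 2a->2: ok.
bab: 2b undefined. 2b->0: no, bb/babca meet in 2. 2b->1: no, bb/babca meet in 2. 2b->2: no, bb/cbb meet in 2. Open state 3: 2b->3.
bac: 2c undefined. 2c->0: no, bacc/b meet in 1. 2c->1: no, bacc/bacb meet in 2. 2c->2: no, bacc/bac meet in 2. 2c->3: ok.
babc: 3c undefined. 3c->0: no, bacc/babca meet in 0. 3c->1: no, bacc/b meet in 1. 3c->2: no, bacc/babca meet in 2. 3c->3: no, bacc/cbb meet in 3. Open state 4: 3c->4.
baca: 3a undefined. 3a->0: ok.
bacb: 3b undefined. 3b->0: ok.
babca: 4a undefined. 4a->0: ok.
ababcb: 4b undefined. 4b->0: ok.
bbabcc: 4c undefined. 4c->0: ok.
All examples now run through 5 states with every (state, symbol) defined. Accept strings end in {2,4}, Reject strings end in {0,1,3}; accept={2,4}.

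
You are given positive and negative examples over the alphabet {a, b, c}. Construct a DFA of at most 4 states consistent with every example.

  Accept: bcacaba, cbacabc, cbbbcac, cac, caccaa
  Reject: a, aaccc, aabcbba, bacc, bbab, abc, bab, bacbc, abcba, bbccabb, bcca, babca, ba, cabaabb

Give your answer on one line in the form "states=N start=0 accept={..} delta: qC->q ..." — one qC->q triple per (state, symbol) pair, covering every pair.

states=4 start=0 accept={3} delta: 0a->0 0b->0 0c->1 1a->2 1b->0 1c->0 2a->0 2b->2 2c->3 3a->3 3b->3 3c->3

Fold the examples into a partial DFA from state 0: repeatedly fix the first undefined (state, symbol) met by the shortest-then-alphabetical prefix, trying targets in increasing order and rejecting any under which an Accept and a Reject string meet in one state with the same remainder; add a state when all current targets are rejected. Accepting states are where Accept strings end.
a: 0a undefined. 0a->0: ok.
b: 0b undefined. 0b->0: ok.
c: 0c undefined. 0c->0: no, bcacaba/a meet in 0. Open state 1: 0c->1.
ca: 1a undefined. 1a->0: no, bcacaba/a meet in 0. 1a->1: no, cac/bacc meet in 1 with "c" left. Open state 2: 1a->2.
cb: 1b undefined. 1b->0: ok.
bcc: 1c undefined. 1c->0: ok.
cab: 2b undefined. 2b->0: no, cbacabc/aaccc meet in 1. 2b->1: no, cbacabc/a meet in 0. 2b->2: ok.
cac: 2c undefined. 2c->0: no, bcacaba/a meet in 0. 2c->1: no, cbacabc/aaccc meet in 1. 2c->2: no, cbacabc/babca meet in 2. Open state 3: 2c->3.
caba: 2a undefined. 2a->0: ok.
cacc: 3c undefined. 3c->0: no, caccaa/a meet in 0. 3c->1: no, caccaa/a meet in 0. 3c->2: no, caccaa/a meet in 0. 3c->3: ok.
bcaca: 3a undefined. 3a->0: no, bcacaba/a meet in 0. 3a->1: no, bcacaba/a meet in 0. 3a->2: no, bcacaba/a meet in 0. 3a->3: ok.
bcacab: 3b undefined. 3b->0: no, bcacaba/a meet in 0. 3b->1: no, bcacaba/babca meet in 2. 3b->2: no, bcacaba/a meet in 0. 3b->3: ok.
All examples now run through 4 states with every (state, symbol) defined. Accept strings end in {3}, Reject strings end in {0,1,2}; accept={3}.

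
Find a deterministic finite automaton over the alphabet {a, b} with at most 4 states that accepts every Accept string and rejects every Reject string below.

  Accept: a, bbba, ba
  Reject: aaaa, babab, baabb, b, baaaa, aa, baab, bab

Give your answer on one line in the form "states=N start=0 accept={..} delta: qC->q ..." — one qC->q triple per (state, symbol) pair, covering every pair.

states=2 start=0 accept={1} delta: 0a->1 0b->0 1a->0 1b->0

State merging on the prefix tree: take the shortest (then alphabetical) example prefix whose next move is undefined and point that move at state 0, else 1, else 2, ...; a target is out if some Accept/Reject pair would then sit in one state with the same input left (inseparable). If every existing state is out, open a new one.
a: 0a undefined. 0a->0: no, a/aaaa meet in 0. Open state 1: 0a->1.
b: 0b undefined. 0b->0: ok.
aa: 1a undefined. 1a->0: ok.
bab: 1b undefined. 1b->0: ok.
All examples now run through 2 states with every (state, symbol) defined. Accept strings end in {1}, Reject strings end in {0}; accept={1}.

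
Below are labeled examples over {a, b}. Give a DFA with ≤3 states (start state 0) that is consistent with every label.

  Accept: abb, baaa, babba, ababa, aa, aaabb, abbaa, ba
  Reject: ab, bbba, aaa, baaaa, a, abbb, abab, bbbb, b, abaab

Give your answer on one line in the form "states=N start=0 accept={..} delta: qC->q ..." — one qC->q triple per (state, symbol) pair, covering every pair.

State merging on the prefix tree: take the shortest (then alphabetical) example prefix whose next move is undefined and point that move at state 0, else 1, else 2, ...; a target is out if some Accept/Reject pair would then sit in one state with the same input left (inseparable). If every existing state is out, open a new one.
a: 0a undefined. 0a->0: no, aa/aaa meet in 0. Open state 1: 0a->1.
b: 0b undefined. 0b->0: no, baaa/aaa meet in 1 with "aa" left. 0b->1: ok.
aa: 1a undefined. 1a->0: ok.
ab: 1b undefined. 1b->0: no, abb/aaa meet in 1. 1b->1: no, abb/ab meet in 1. Open state 2: 1b->2.
aba: 2a undefined. 2a->0: ok.
abb: 2b undefined. 2b->0: ok.
All examples now run through 3 states with every (state, symbol) defined. Accept strings end in {0}, Reject strings end in {1,2}; accept={0}.

states=3 start=0 accept={0} delta: 0a->1 0b->1 1a->0 1b->2 2a->0 2b->0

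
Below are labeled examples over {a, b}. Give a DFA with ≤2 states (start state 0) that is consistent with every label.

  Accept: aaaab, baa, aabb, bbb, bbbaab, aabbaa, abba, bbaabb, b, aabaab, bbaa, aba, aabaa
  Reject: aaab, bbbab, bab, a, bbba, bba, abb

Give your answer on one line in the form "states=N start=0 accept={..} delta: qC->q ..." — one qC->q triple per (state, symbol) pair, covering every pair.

states=2 start=0 accept={0} delta: 0a->1 0b->0 1a->0 1b->1

Grow the machine one transition at a time. Run the examples from 0; the earliest place one falls off (shortest prefix, ties alphabetical) gets sent to the lowest-numbered state that keeps every Accept/Reject pair distinguishable — a pair clashes when both reach the same state with identical unread suffix — and to a fresh state only if none does.
a: 0a undefined. 0a->0: no, aaaab/aaab meet in 0 with "b" left. Open state 1: 0a->1.
b: 0b undefined. 0b->0: ok.
aa: 1a undefined. 1a->0: ok.
ab: 1b undefined. 1b->0: no, aaaab/aaab meet in 0. 1b->1: ok.
All examples now run through 2 states with every (state, symbol) defined. Accept strings end in {0}, Reject strings end in {1}; accept={0}.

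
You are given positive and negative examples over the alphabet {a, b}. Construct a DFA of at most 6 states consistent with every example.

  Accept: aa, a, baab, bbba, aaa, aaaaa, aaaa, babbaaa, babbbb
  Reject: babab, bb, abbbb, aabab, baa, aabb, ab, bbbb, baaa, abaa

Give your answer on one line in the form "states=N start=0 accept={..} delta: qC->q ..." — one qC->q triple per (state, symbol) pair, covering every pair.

states=4 start=0 accept={0,2} delta: 0a->0 0b->1 1a->2 1b->1 2a->3 2b->3 3a->1 3b->2

Fold the examples into a partial DFA from state 0: repeatedly fix the first undefined (state, symbol) met by the shortest-then-alphabetical prefix, trying targets in increasing order and rejecting any under which an Accept and a Reject string meet in one state with the same remainder; add a state when all current targets are rejected. Accepting states are where Accept strings end.
a: 0a undefined. 0a->0: ok.
b: 0b undefined. 0b->0: no, aa/babab meet in 0. Open state 1: 0b->1.
ba: 1a undefined. 1a->0: no, aa/baa meet in 0. 1a->1: no, baab/bb meet in 1 with "b" left. Open state 2: 1a->2.
bb: 1b undefined. 1b->0: no, aa/bb meet in 0. 1b->1: ok.
baa: 2a undefined. 2a->0: no, aa/baa meet in 0. 2a->1: no, baab/bb meet in 1. 2a->2: no, baab/aabab meet in 2 with "b" left. Open state 3: 2a->3.
bab: 2b undefined. 2b->0: no, aa/aabab meet in 0. 2b->1: no, babbaaa/baaa meet in 3 with "a" left. 2b->2: no, baab/babab meet in 3 with "b" left. 2b->3: ok.
baaa: 3a undefined. 3a->0: no, aa/baaa meet in 0. 3a->1: ok.
baab: 3b undefined. 3b->0: no, babbbb/babab meet in 1. 3b->1: no, baab/babab meet in 1. 3b->2: ok.
All examples now run through 4 states with every (state, symbol) defined. Accept strings end in {0,2}, Reject strings end in {1,3}; accept={0,2}.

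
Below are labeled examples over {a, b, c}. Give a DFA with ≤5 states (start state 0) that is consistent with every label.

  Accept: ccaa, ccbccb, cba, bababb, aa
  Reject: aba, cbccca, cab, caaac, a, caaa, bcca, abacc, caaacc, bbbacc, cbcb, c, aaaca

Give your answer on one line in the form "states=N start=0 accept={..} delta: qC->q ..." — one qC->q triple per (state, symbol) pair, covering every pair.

State merging on the prefix tree: take the shortest (then alphabetical) example prefix whose next move is undefined and point that move at state 0, else 1, else 2, ...; a target is out if some Accept/Reject pair would then sit in one state with the same input left (inseparable). If every existing state is out, open a new one.
a: 0a undefined. 0a->0: no, aa/a meet in 0. Open state 1: 0a->1.
b: 0b undefined. 0b->0: ok.
c: 0c undefined. 0c->0: no, ccbccb/cbcb meet in 0. 0c->1: no, cba/aba meet in 1 with "ba" left. Open state 2: 0c->2.
aa: 1a undefined. 1a->0: ok.
ab: 1b undefined. 1b->0: ok.
ca: 2a undefined. 2a->0: no, bababb/cab meet in 0. 2a->1: no, bababb/cab meet in 0. 2a->2: ok.
cb: 2b undefined. 2b->0: no, cba/aba meet in 1. 2b->1: ok.
cc: 2c undefined. 2c->0: no, ccaa/caaac meet in 0. 2c->1: no, ccaa/aba meet in 1. 2c->2: no, ccaa/caaac meet in 2. Open state 3: 2c->3.
cbc: 1c undefined. 1c->0: no, cba/cbcb meet in 0. 1c->1: no, cba/cbccca meet in 0. 1c->2: ok.
cca: 3a undefined. 3a->0: no, ccaa/aba meet in 1. 3a->1: ok.
ccb: 3b undefined. 3b->0: ok.
cbccc: 3c undefined. 3c->0: no, ccaa/caaacc meet in 0. 3c->1: no, ccaa/cbccca meet in 0. 3c->2: ok.
All examples now run through 4 states with every (state, symbol) defined. Accept strings end in {0}, Reject strings end in {1,2,3}; accept={0}.

states=4 start=0 accept={0} delta: 0a->1 0b->0 0c->2 1a->0 1b->0 1c->2 2a->2 2b->1 2c->3 3a->1 3b->0 3c->2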